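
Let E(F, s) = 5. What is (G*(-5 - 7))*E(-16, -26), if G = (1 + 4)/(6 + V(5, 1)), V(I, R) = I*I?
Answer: -300/31 ≈ -9.6774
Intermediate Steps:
V(I, R) = I²
G = 5/31 (G = (1 + 4)/(6 + 5²) = 5/(6 + 25) = 5/31 ≈ 0.16129)
(G*(-5 - 7))*E(-16, -26) = (5*(-5 - 7)/31)*5 = ((5/31)*(-12))*5 = -60/31*5 = -300/31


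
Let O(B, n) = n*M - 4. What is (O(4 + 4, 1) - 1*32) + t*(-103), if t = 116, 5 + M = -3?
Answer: -11992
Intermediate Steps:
M = -8 (M = -5 - 3 = -8)
O(B, n) = -4 - 8*n (O(B, n) = n*(-8) - 4 = -8*n - 4 = -4 - 8*n)
(O(4 + 4, 1) - 1*32) + t*(-103) = ((-4 - 8*1) - 1*32) + 116*(-103) = ((-4 - 8) - 32) - 11948 = (-12 - 32) - 11948 = -44 - 11948 = -11992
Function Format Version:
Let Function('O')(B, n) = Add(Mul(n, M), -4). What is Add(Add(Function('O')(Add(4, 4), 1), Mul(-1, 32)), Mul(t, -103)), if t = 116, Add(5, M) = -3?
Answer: -11992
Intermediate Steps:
M = -8 (M = Add(-5, -3) = -8)
Function('O')(B, n) = Add(-4, Mul(-8, n)) (Function('O')(B, n) = Add(Mul(n, -8), -4) = Add(Mul(-8, n), -4) = Add(-4, Mul(-8, n)))
Add(Add(Function('O')(Add(4, 4), 1), Mul(-1, 32)), Mul(t, -103)) = Add(Add(Add(-4, Mul(-8, 1)), Mul(-1, 32)), Mul(116, -103)) = Add(Add(Add(-4, -8), -32), -11948) = Add(Add(-12, -32), -11948) = Add(-44, -11948) = -11992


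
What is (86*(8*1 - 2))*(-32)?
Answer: -16512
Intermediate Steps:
(86*(8*1 - 2))*(-32) = (86*(8 - 2))*(-32) = (86*6)*(-32) = 516*(-32) = -16512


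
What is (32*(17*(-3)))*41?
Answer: -66912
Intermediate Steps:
(32*(17*(-3)))*41 = (32*(-51))*41 = -1632*41 = -66912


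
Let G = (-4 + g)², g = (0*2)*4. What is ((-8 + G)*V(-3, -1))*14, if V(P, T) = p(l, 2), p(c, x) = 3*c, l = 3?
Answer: 1008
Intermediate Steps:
g = 0 (g = 0*4 = 0)
G = 16 (G = (-4 + 0)² = (-4)² = 16)
V(P, T) = 9 (V(P, T) = 3*3 = 9)
((-8 + G)*V(-3, -1))*14 = ((-8 + 16)*9)*14 = (8*9)*14 = 72*14 = 1008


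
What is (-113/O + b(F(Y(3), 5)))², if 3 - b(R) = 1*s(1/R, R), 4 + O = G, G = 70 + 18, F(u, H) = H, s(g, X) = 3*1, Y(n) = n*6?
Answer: 12769/7056 ≈ 1.8097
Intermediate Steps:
Y(n) = 6*n
s(g, X) = 3
G = 88
O = 84 (O = -4 + 88 = 84)
b(R) = 0 (b(R) = 3 - 3 = 0)
(-113/O + b(F(Y(3), 5)))² = (-113/84 + 0)² = (-113/84)² = 12769/7056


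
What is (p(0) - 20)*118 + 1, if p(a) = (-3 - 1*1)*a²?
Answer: -2359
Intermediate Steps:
p(a) = -4*a² (p(a) = (-3 - 1)*a² = -4*a²)
(p(0) - 20)*118 + 1 = (-4*0² - 20)*118 + 1 = (-4*0 - 20)*118 + 1 = (0 - 20)*118 + 1 = -20*118 + 1 = -2360 + 1 = -2359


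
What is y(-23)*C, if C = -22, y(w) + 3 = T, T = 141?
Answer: -3036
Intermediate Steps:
y(w) = 138 (y(w) = -3 + 141 = 138)
y(-23)*C = 138*(-22) = -3036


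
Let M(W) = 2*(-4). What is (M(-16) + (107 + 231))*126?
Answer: 41580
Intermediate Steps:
M(W) = -8
(M(-16) + (107 + 231))*126 = (-8 + (107 + 231))*126 = (-8 + 338)*126 = 330*126 = 41580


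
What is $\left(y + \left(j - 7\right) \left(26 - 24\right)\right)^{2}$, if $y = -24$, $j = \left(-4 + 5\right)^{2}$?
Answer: $1296$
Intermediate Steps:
$j = 1$ ($j = 1^{2} = 1$)
$\left(y + \left(j - 7\right) \left(26 - 24\right)\right)^{2} = \left(-24 + \left(1 - 7\right) \left(26 - 24\right)\right)^{2} = \left(-24 - 12\right)^{2} = \left(-36\right)^{2} = 1296$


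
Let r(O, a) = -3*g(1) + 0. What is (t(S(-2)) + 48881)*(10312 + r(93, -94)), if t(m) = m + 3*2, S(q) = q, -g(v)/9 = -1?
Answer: 502782225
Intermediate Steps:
g(v) = 9 (g(v) = -9*(-1) = 9)
t(m) = 6 + m (t(m) = m + 6 = 6 + m)
r(O, a) = -27 (r(O, a) = -3*9 + 0 = -27 + 0 = -27)
(t(S(-2)) + 48881)*(10312 + r(93, -94)) = ((6 - 2) + 48881)*(10312 - 27) = (4 + 48881)*10285 = 48885*10285 = 502782225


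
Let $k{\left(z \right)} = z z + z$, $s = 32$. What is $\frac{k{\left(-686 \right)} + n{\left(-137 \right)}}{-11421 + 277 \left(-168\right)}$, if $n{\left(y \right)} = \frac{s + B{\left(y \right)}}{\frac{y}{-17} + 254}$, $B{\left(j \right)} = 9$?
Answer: $- \frac{2093449747}{258198435} \approx -8.1079$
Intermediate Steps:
$n{\left(y \right)} = \frac{41}{254 - \frac{y}{17}}$ ($n{\left(y \right)} = \frac{32 + 9}{\frac{y}{-17} + 254} = \frac{41}{y \left(- \frac{1}{17}\right) + 254} = \frac{41}{- \frac{y}{17} + 254} = \frac{41}{254 - \frac{y}{17}}$)
$k{\left(z \right)} = z + z^{2}$ ($k{\left(z \right)} = z^{2} + z = z + z^{2}$)
$\frac{k{\left(-686 \right)} + n{\left(-137 \right)}}{-11421 + 277 \left(-168\right)} = \frac{- 686 \left(1 - 686\right) - \frac{697}{-4318 - 137}}{-11421 + 277 \left(-168\right)} = \frac{\left(-686\right) \left(-685\right) - \frac{697}{-4455}}{-11421 - 46536} = \frac{469910 - - \frac{697}{4455}}{-57957} = \left(469910 + \frac{697}{4455}\right) \left(- \frac{1}{57957}\right) = \frac{2093449747}{4455} \left(- \frac{1}{57957}\right) = - \frac{2093449747}{258198435}$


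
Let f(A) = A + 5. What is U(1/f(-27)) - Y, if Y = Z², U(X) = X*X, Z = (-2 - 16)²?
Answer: -50808383/484 ≈ -1.0498e+5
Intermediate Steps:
f(A) = 5 + A
Z = 324 (Z = (-18)² = 324)
U(X) = X²
Y = 104976 (Y = 324² = 104976)
U(1/f(-27)) - Y = (1/(5 - 27))² - 1*104976 = (1/(-22))² - 104976 = (-1/22)² - 104976 = 1/484 - 104976 = -50808383/484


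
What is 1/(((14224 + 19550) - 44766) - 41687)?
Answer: -1/52679 ≈ -1.8983e-5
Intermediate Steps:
1/(((14224 + 19550) - 44766) - 41687) = 1/((33774 - 44766) - 41687) = 1/(-10992 - 41687) = 1/(-52679) = -1/52679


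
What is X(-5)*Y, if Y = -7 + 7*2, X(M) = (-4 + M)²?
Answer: 567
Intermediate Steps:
Y = 7 (Y = -7 + 14 = 7)
X(-5)*Y = (-4 - 5)²*7 = (-9)²*7 = 81*7 = 567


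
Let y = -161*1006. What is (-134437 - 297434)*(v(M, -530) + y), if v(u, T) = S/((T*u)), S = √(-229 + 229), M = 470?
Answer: 69948418386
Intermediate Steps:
y = -161966
S = 0 (S = √0 = 0)
v(u, T) = 0 (v(u, T) = 0/((T*u)) = 0*(1/(T*u)) = 0)
(-134437 - 297434)*(v(M, -530) + y) = (-134437 - 297434)*(0 - 161966) = -431871*(-161966) = 69948418386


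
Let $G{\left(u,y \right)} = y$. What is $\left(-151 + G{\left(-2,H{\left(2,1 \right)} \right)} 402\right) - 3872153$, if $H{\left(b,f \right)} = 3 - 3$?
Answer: $-3872304$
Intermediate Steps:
$H{\left(b,f \right)} = 0$
$\left(-151 + G{\left(-2,H{\left(2,1 \right)} \right)} 402\right) - 3872153 = \left(-151 + 0 \cdot 402\right) - 3872153 = \left(-151 + 0\right) - 3872153 = -151 - 3872153 = -3872304$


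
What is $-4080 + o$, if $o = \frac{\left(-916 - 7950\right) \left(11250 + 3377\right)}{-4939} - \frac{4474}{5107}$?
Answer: $\frac{50850647468}{2293043} \approx 22176.0$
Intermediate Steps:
$o = \frac{60206262908}{2293043}$ ($o = \left(-8866\right) 14627 \left(- \frac{1}{4939}\right) - \frac{4474}{5107} = \left(-129682982\right) \left(- \frac{1}{4939}\right) - \frac{4474}{5107} = \frac{11789362}{449} - \frac{4474}{5107} = \frac{60206262908}{2293043} \approx 26256.0$)
$-4080 + o = -4080 + \frac{60206262908}{2293043} = \frac{50850647468}{2293043}$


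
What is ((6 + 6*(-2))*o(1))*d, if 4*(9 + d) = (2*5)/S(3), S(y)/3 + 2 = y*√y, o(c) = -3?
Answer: -3696/23 + 45*√3/23 ≈ -157.31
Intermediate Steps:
S(y) = -6 + 3*y^(3/2) (S(y) = -6 + 3*(y*√y) = -6 + 3*y^(3/2))
d = -9 + 5/(2*(-6 + 9*√3)) (d = -9 + ((2*5)/(-6 + 3*3^(3/2)))/4 = -9 + (10/(-6 + 3*(3*√3)))/4 = -9 + (10/(-6 + 9*√3))/4 = -9 + 5/(2*(-6 + 9*√3)) ≈ -8.7393)
((6 + 6*(-2))*o(1))*d = ((6 + 6*(-2))*(-3))*(-616/69 + 5*√3/46) = ((6 - 12)*(-3))*(-616/69 + 5*√3/46) = (-6*(-3))*(-616/69 + 5*√3/46) = 18*(-616/69 + 5*√3/46) = -3696/23 + 45*√3/23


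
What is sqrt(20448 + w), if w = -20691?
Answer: 9*I*sqrt(3) ≈ 15.588*I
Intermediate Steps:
sqrt(20448 + w) = sqrt(20448 - 20691) = sqrt(-243) = 9*I*sqrt(3)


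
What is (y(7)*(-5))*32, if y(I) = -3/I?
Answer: 480/7 ≈ 68.571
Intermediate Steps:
(y(7)*(-5))*32 = (-3/7*(-5))*32 = (-3*1/7*(-5))*32 = -3/7*(-5)*32 = (15/7)*32 = 480/7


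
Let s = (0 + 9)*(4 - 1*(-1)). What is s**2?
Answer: 2025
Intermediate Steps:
s = 45 (s = 9*(4 + 1) = 9*5 = 45)
s**2 = 45**2 = 2025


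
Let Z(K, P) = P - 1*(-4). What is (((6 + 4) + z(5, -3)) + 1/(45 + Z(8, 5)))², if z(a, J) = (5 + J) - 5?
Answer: 143641/2916 ≈ 49.260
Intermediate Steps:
Z(K, P) = 4 + P (Z(K, P) = P + 4 = 4 + P)
z(a, J) = J
(((6 + 4) + z(5, -3)) + 1/(45 + Z(8, 5)))² = (((6 + 4) - 3) + 1/(45 + (4 + 5)))² = ((10 - 3) + 1/(45 + 9))² = (7 + 1/54)² = (379/54)² = 143641/2916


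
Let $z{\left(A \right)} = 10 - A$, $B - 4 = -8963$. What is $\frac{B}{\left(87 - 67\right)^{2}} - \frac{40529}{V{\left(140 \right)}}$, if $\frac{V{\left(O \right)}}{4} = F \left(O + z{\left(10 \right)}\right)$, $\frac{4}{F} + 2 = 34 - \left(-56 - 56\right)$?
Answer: $- \frac{7357933}{2800} \approx -2627.8$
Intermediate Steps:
$B = -8959$ ($B = 4 - 8963 = -8959$)
$F = \frac{1}{36}$ ($F = \frac{4}{-2 + \left(34 - \left(-56 - 56\right)\right)} = \frac{4}{-2 + \left(34 - -112\right)} = \frac{4}{-2 + \left(34 + 112\right)} = \frac{4}{-2 + 146} = \frac{4}{144} = 4 \cdot \frac{1}{144} = \frac{1}{36} \approx 0.027778$)
$V{\left(O \right)} = \frac{O}{9}$ ($V{\left(O \right)} = 4 \frac{O + \left(10 - 10\right)}{36} = 4 \frac{O + 0}{36} = 4 \frac{O}{36} = \frac{O}{9}$)
$\frac{B}{\left(87 - 67\right)^{2}} - \frac{40529}{V{\left(140 \right)}} = - \frac{8959}{\left(87 - 67\right)^{2}} - \frac{40529}{\frac{1}{9} \cdot 140} = - \frac{8959}{20^{2}} - \frac{40529}{\frac{140}{9}} = - \frac{8959}{400} - \frac{364761}{140} = - \frac{7357933}{2800}$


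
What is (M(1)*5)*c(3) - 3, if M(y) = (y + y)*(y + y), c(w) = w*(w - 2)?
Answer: 57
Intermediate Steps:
c(w) = w*(-2 + w)
M(y) = 4*y² (M(y) = (2*y)*(2*y) = 4*y²)
(M(1)*5)*c(3) - 3 = ((4*1²)*5)*(3*(-2 + 3)) - 3 = ((4*1)*5)*(3*1) - 3 = (4*5)*3 - 3 = 20*3 - 3 = 60 - 3 = 57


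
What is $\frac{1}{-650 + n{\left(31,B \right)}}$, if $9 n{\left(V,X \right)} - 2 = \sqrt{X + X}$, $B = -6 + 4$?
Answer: $- \frac{13158}{8549777} - \frac{9 i}{17099554} \approx -0.001539 - 5.2633 \cdot 10^{-7} i$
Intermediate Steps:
$B = -2$
$n{\left(V,X \right)} = \frac{2}{9} + \frac{\sqrt{2} \sqrt{X}}{9}$ ($n{\left(V,X \right)} = \frac{2}{9} + \frac{\sqrt{X + X}}{9} = \frac{2}{9} + \frac{\sqrt{2 X}}{9} = \frac{2}{9} + \frac{\sqrt{2} \sqrt{X}}{9}$)
$\frac{1}{-650 + n{\left(31,B \right)}} = \frac{1}{-650 + \left(\frac{2}{9} + \frac{\sqrt{2} \sqrt{-2}}{9}\right)} = \frac{1}{-650 + \left(\frac{2}{9} + \frac{\sqrt{2} i \sqrt{2}}{9}\right)} = \frac{1}{-650 + \left(\frac{2}{9} + \frac{2 i}{9}\right)} = \frac{1}{- \frac{5848}{9} + \frac{2 i}{9}} = \frac{81 \left(- \frac{5848}{9} - \frac{2 i}{9}\right)}{34199108}$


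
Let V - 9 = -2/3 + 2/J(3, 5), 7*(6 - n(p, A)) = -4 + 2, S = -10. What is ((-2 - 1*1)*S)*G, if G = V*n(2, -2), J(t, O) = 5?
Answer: 11528/7 ≈ 1646.9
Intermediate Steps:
n(p, A) = 44/7 (n(p, A) = 6 - (-4 + 2)/7 = 6 - ⅐*(-2) = 6 + 2/7 = 44/7)
V = 131/15 (V = 9 + (-2/3 + 2/5) = 9 + (-2*⅓ + 2*(⅕)) = 9 + (-⅔ + ⅖) = 9 - 4/15 = 131/15 ≈ 8.7333)
G = 5764/105 (G = (131/15)*(44/7) = 5764/105 ≈ 54.895)
((-2 - 1*1)*S)*G = ((-2 - 1*1)*(-10))*(5764/105) = ((-2 - 1)*(-10))*(5764/105) = -3*(-10)*(5764/105) = 30*(5764/105) = 11528/7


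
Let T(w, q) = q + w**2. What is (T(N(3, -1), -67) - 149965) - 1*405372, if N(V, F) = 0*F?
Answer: -555404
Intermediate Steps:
N(V, F) = 0
(T(N(3, -1), -67) - 149965) - 1*405372 = ((-67 + 0**2) - 149965) - 1*405372 = ((-67 + 0) - 149965) - 405372 = (-67 - 149965) - 405372 = -150032 - 405372 = -555404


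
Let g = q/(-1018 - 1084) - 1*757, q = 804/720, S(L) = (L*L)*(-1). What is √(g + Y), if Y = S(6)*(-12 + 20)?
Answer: I*√4155511074510/63060 ≈ 32.326*I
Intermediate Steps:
S(L) = -L² (S(L) = L²*(-1) = -L²)
q = 67/60 (q = 804*(1/720) = 67/60 ≈ 1.1167)
Y = -288 (Y = (-1*6²)*(-12 + 20) = -1*36*8 = -36*8 = -288)
g = -95472907/126120 (g = 67/(60*(-1018 - 1084)) - 1*757 = (67/60)/(-2102) - 757 = (67/60)*(-1/2102) - 757 = -67/126120 - 757 = -95472907/126120 ≈ -757.00)
√(g + Y) = √(-95472907/126120 - 288) = √(-131795467/126120) = I*√4155511074510/63060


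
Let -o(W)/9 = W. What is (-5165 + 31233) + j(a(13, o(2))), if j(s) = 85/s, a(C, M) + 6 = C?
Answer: 182561/7 ≈ 26080.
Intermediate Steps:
o(W) = -9*W
a(C, M) = -6 + C
(-5165 + 31233) + j(a(13, o(2))) = (-5165 + 31233) + 85/(-6 + 13) = 26068 + 85/7 = 182561/7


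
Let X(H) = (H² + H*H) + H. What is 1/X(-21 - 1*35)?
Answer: 1/6216 ≈ 0.00016088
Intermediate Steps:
X(H) = H + 2*H² (X(H) = (H² + H²) + H = 2*H² + H = H + 2*H²)
1/X(-21 - 1*35) = 1/((-21 - 1*35)*(1 + 2*(-21 - 1*35))) = 1/((-21 - 35)*(1 + 2*(-21 - 35))) = 1/(-56*(1 + 2*(-56))) = 1/(-56*(1 - 112)) = 1/(-56*(-111)) = 1/6216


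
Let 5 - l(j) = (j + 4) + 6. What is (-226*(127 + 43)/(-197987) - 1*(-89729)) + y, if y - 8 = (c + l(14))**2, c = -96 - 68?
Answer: 24397184482/197987 ≈ 1.2323e+5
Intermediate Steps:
c = -164
l(j) = -5 - j (l(j) = 5 - ((j + 4) + 6) = 5 - ((4 + j) + 6) = 5 - (10 + j) = 5 + (-10 - j) = -5 - j)
y = 33497 (y = 8 + (-164 + (-5 - 1*14))**2 = 8 + (-164 + (-5 - 14))**2 = 8 + (-164 - 19)**2 = 8 + (-183)**2 = 8 + 33489 = 33497)
(-226*(127 + 43)/(-197987) - 1*(-89729)) + y = (-226*(127 + 43)/(-197987) - 1*(-89729)) + 33497 = (-226*170*(-1/197987) + 89729) + 33497 = (-38420*(-1/197987) + 89729) + 33497 = (38420/197987 + 89729) + 33497 = 17765213943/197987 + 33497 = 24397184482/197987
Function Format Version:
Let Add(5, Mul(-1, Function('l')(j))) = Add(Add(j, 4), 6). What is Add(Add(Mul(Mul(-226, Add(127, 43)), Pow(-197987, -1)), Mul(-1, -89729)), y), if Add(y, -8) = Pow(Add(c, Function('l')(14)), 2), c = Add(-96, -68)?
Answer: Rational(24397184482, 197987) ≈ 1.2323e+5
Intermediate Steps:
c = -164
Function('l')(j) = Add(-5, Mul(-1, j)) (Function('l')(j) = Add(5, Mul(-1, Add(Add(j, 4), 6))) = Add(5, Mul(-1, Add(Add(4, j), 6))) = Add(5, Mul(-1, Add(10, j))) = Add(5, Add(-10, Mul(-1, j))) = Add(-5, Mul(-1, j)))
y = 33497 (y = Add(8, Pow(Add(-164, Add(-5, Mul(-1, 14))), 2)) = Add(8, Pow(Add(-164, Add(-5, -14)), 2)) = Add(8, Pow(Add(-164, -19), 2)) = Add(8, Pow(-183, 2)) = Add(8, 33489) = 33497)
Add(Add(Mul(Mul(-226, Add(127, 43)), Pow(-197987, -1)), Mul(-1, -89729)), y) = Add(Add(Mul(Mul(-226, Add(127, 43)), Pow(-197987, -1)), Mul(-1, -89729)), 33497) = Add(Add(Mul(Mul(-226, 170), Rational(-1, 197987)), 89729), 33497) = Add(Add(Mul(-38420, Rational(-1, 197987)), 89729), 33497) = Add(Add(Rational(38420, 197987), 89729), 33497) = Add(Rational(17765213943, 197987), 33497) = Rational(24397184482, 197987)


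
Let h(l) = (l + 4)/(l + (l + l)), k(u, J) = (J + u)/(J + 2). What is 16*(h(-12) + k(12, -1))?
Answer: 1616/9 ≈ 179.56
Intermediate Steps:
k(u, J) = (J + u)/(2 + J)
h(l) = (4 + l)/(3*l) (h(l) = (4 + l)/(l + 2*l) = (4 + l)/((3*l)) = (4 + l)*(1/(3*l)) = (4 + l)/(3*l))
16*(h(-12) + k(12, -1)) = 16*((1/3)*(4 - 12)/(-12) + (-1 + 12)/(2 - 1)) = 16*((1/3)*(-1/12)*(-8) + 11/1) = 16*(2/9 + 1*11) = 16*(2/9 + 11) = 16*(101/9) = 1616/9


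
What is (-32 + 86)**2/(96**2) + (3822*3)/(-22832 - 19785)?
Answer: 516681/10909952 ≈ 0.047359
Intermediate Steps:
(-32 + 86)**2/(96**2) + (3822*3)/(-22832 - 19785) = 54**2/9216 + 11466/(-42617) = 2916*(1/9216) + 11466*(-1/42617) = 81/256 - 11466/42617 = 516681/10909952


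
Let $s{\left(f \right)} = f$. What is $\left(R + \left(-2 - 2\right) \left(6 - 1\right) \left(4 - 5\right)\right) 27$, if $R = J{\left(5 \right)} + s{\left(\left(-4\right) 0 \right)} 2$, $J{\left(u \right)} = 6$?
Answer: $702$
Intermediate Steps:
$R = 6$ ($R = 6 + \left(-4\right) 0 \cdot 2 = 6 + 0 \cdot 2 = 6 + 0 = 6$)
$\left(R + \left(-2 - 2\right) \left(6 - 1\right) \left(4 - 5\right)\right) 27 = \left(6 + \left(-2 - 2\right) \left(6 - 1\right) \left(4 - 5\right)\right) 27 = \left(6 + \left(-4\right) 5 \left(-1\right)\right) 27 = \left(6 - -20\right) 27 = \left(6 + 20\right) 27 = 26 \cdot 27 = 702$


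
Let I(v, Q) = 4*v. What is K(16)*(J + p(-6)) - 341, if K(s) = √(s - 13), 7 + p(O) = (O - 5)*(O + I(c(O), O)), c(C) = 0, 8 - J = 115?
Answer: -341 - 48*√3 ≈ -424.14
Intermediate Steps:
J = -107 (J = 8 - 1*115 = 8 - 115 = -107)
p(O) = -7 + O*(-5 + O) (p(O) = -7 + (O - 5)*(O + 4*0) = -7 + (-5 + O)*(O + 0) = -7 + (-5 + O)*O = -7 + O*(-5 + O))
K(s) = √(-13 + s)
K(16)*(J + p(-6)) - 341 = √(-13 + 16)*(-107 + (-7 + (-6)² - 5*(-6))) - 341 = √3*(-107 + (-7 + 36 + 30)) - 341 = √3*(-107 + 59) - 341 = √3*(-48) - 341 = -48*√3 - 341 = -341 - 48*√3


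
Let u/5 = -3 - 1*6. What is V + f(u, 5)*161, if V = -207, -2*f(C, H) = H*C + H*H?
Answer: 15893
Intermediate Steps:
u = -45 (u = 5*(-3 - 1*6) = 5*(-3 - 6) = 5*(-9) = -45)
f(C, H) = -H²/2 - C*H/2 (f(C, H) = -(H*C + H*H)/2 = -(C*H + H²)/2 = -(H² + C*H)/2 = -H²/2 - C*H/2)
V + f(u, 5)*161 = -207 - ½*5*(-45 + 5)*161 = -207 - ½*5*(-40)*161 = -207 + 100*161 = -207 + 16100 = 15893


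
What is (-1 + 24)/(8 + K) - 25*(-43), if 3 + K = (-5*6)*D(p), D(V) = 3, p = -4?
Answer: 91352/85 ≈ 1074.7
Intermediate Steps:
K = -93 (K = -3 - 5*6*3 = -3 - 30*3 = -3 - 90 = -93)
(-1 + 24)/(8 + K) - 25*(-43) = (-1 + 24)/(8 - 93) - 25*(-43) = 23/(-85) + 1075 = 23*(-1/85) + 1075 = -23/85 + 1075 = 91352/85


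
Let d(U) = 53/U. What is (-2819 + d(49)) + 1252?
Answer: -76730/49 ≈ -1565.9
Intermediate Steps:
(-2819 + d(49)) + 1252 = (-2819 + 53/49) + 1252 = -138078/49 + 1252 = -76730/49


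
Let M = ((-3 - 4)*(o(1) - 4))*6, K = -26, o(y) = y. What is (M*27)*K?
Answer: -88452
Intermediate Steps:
M = 126 (M = ((-3 - 4)*(1 - 4))*6 = -7*(-3)*6 = 21*6 = 126)
(M*27)*K = (126*27)*(-26) = 3402*(-26) = -88452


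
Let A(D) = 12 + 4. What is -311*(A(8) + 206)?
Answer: -69042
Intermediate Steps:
A(D) = 16
-311*(A(8) + 206) = -311*(16 + 206) = -311*222 = -69042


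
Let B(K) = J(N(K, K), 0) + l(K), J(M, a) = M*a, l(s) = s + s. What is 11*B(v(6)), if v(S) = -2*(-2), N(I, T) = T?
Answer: 88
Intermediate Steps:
v(S) = 4
l(s) = 2*s
B(K) = 2*K (B(K) = K*0 + 2*K = 0 + 2*K = 2*K)
11*B(v(6)) = 11*(2*4) = 11*8 = 88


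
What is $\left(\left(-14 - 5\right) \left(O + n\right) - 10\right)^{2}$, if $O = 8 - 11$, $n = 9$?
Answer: $15376$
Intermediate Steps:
$O = -3$
$\left(\left(-14 - 5\right) \left(O + n\right) - 10\right)^{2} = \left(\left(-14 - 5\right) \left(-3 + 9\right) - 10\right)^{2} = \left(\left(-19\right) 6 - 10\right)^{2} = \left(-114 - 10\right)^{2} = \left(-124\right)^{2} = 15376$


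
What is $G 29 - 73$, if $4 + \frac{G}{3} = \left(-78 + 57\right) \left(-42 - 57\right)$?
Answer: $180452$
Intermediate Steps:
$G = 6225$ ($G = -12 + 3 \left(-78 + 57\right) \left(-42 - 57\right) = -12 + 3 \left(\left(-21\right) \left(-99\right)\right) = -12 + 3 \cdot 2079 = -12 + 6237 = 6225$)
$G 29 - 73 = 6225 \cdot 29 - 73 = 180525 - 73 = 180452$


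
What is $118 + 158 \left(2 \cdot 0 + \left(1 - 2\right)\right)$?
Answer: $-40$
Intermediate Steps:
$118 + 158 \left(2 \cdot 0 + \left(1 - 2\right)\right) = 118 + 158 \left(0 - 1\right) = 118 + 158 \left(-1\right) = 118 - 158 = -40$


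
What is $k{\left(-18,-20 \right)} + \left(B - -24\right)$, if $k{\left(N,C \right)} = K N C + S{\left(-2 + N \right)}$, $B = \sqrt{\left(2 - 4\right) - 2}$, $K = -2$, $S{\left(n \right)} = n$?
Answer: $-716 + 2 i \approx -716.0 + 2.0 i$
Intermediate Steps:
$B = 2 i$ ($B = \sqrt{-2 - 2} = \sqrt{-4} = 2 i \approx 2.0 i$)
$k{\left(N,C \right)} = -2 + N - 2 C N$ ($k{\left(N,C \right)} = - 2 N C + \left(-2 + N\right) = - 2 C N + \left(-2 + N\right) = -2 + N - 2 C N$)
$k{\left(-18,-20 \right)} + \left(B - -24\right) = \left(-2 - 18 - \left(-40\right) \left(-18\right)\right) + \left(2 i - -24\right) = \left(-2 - 18 - 720\right) + \left(2 i + 24\right) = -740 + \left(24 + 2 i\right) = -716 + 2 i$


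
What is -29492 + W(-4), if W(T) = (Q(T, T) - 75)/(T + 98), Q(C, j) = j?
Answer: -2772327/94 ≈ -29493.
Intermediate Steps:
W(T) = (-75 + T)/(98 + T) (W(T) = (T - 75)/(T + 98) = (-75 + T)/(98 + T))
-29492 + W(-4) = -29492 + (-75 - 4)/(98 - 4) = -29492 - 79/94 = -2772327/94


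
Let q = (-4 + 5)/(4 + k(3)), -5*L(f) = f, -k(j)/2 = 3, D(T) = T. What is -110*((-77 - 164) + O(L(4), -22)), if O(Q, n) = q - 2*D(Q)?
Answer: 26389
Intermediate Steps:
k(j) = -6 (k(j) = -2*3 = -6)
L(f) = -f/5
q = -½ (q = (-4 + 5)/(4 - 6) = 1/(-2) = 1*(-½) = -½ ≈ -0.50000)
O(Q, n) = -½ - 2*Q
-110*((-77 - 164) + O(L(4), -22)) = -110*((-77 - 164) + (-½ - (-2)*4/5)) = -110*(-241 + (-½ - 2*(-⅘))) = -110*(-241 + (-½ + 8/5)) = -110*(-241 + 11/10) = -110*(-2399/10) = 26389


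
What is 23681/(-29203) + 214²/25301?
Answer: 738227607/738865103 ≈ 0.99914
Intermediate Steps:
23681/(-29203) + 214²/25301 = 23681*(-1/29203) + 45796*(1/25301) = -23681/29203 + 45796/25301 = 738227607/738865103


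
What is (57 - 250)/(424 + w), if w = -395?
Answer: -193/29 ≈ -6.6552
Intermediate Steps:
(57 - 250)/(424 + w) = (57 - 250)/(424 - 395) = -193/29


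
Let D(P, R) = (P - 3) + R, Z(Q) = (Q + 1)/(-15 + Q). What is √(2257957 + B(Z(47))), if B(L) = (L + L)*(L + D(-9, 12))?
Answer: √9031846/2 ≈ 1502.7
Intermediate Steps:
Z(Q) = (1 + Q)/(-15 + Q)
D(P, R) = -3 + P + R (D(P, R) = (-3 + P) + R = -3 + P + R)
B(L) = 2*L² (B(L) = (L + L)*(L + (-3 - 9 + 12)) = (2*L)*(L + 0) = (2*L)*L = 2*L²)
√(2257957 + B(Z(47))) = √(2257957 + 2*((1 + 47)/(-15 + 47))²) = √(2257957 + 2*(48/32)²) = √(2257957 + 2*((1/32)*48)²) = √(2257957 + 2*(3/2)²) = √(2257957 + 2*(9/4)) = √(2257957 + 9/2) = √(4515923/2) = √9031846/2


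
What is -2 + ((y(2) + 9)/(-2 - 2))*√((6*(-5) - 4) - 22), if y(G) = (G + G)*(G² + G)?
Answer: -2 - 33*I*√14/2 ≈ -2.0 - 61.737*I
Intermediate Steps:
y(G) = 2*G*(G + G²) (y(G) = (2*G)*(G + G²) = 2*G*(G + G²))
-2 + ((y(2) + 9)/(-2 - 2))*√((6*(-5) - 4) - 22) = -2 + ((2*2²*(1 + 2) + 9)/(-2 - 2))*√((6*(-5) - 4) - 22) = -2 + ((2*4*3 + 9)/(-4))*√((-30 - 4) - 22) = -2 + ((24 + 9)*(-¼))*√(-34 - 22) = -2 + (33*(-¼))*√(-56) = -2 - 33*I*√14/2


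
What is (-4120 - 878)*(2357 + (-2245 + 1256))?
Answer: -6837264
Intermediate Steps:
(-4120 - 878)*(2357 + (-2245 + 1256)) = -4998*(2357 - 989) = -4998*1368 = -6837264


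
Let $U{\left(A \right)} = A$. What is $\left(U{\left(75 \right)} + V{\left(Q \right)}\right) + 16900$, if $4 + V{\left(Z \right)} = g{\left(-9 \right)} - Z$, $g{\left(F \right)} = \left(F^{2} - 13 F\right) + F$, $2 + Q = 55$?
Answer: $17107$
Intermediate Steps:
$Q = 53$ ($Q = -2 + 55 = 53$)
$g{\left(F \right)} = F^{2} - 12 F$
$V{\left(Z \right)} = 185 - Z$ ($V{\left(Z \right)} = -4 - \left(Z + 9 \left(-12 - 9\right)\right) = -4 - \left(-189 + Z\right) = 185 - Z$)
$\left(U{\left(75 \right)} + V{\left(Q \right)}\right) + 16900 = \left(75 + \left(185 - 53\right)\right) + 16900 = \left(75 + 132\right) + 16900 = 207 + 16900 = 17107$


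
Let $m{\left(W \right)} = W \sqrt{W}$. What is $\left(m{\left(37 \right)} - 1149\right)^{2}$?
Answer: $1370854 - 85026 \sqrt{37} \approx 8.5366 \cdot 10^{5}$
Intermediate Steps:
$m{\left(W \right)} = W^{\frac{3}{2}}$
$\left(m{\left(37 \right)} - 1149\right)^{2} = \left(37^{\frac{3}{2}} - 1149\right)^{2} = \left(37 \sqrt{37} - 1149\right)^{2} = \left(-1149 + 37 \sqrt{37}\right)^{2}$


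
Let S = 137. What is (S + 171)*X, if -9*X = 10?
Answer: -3080/9 ≈ -342.22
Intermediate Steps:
X = -10/9 (X = -⅑*10 = -10/9 ≈ -1.1111)
(S + 171)*X = (137 + 171)*(-10/9) = 308*(-10/9) = -3080/9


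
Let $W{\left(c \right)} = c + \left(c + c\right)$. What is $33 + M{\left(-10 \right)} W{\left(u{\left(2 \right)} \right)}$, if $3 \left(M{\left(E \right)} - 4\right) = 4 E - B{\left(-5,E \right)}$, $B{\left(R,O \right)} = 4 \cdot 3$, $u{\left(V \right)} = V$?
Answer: $-47$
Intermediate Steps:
$W{\left(c \right)} = 3 c$ ($W{\left(c \right)} = c + 2 c = 3 c$)
$B{\left(R,O \right)} = 12$
$M{\left(E \right)} = \frac{4 E}{3}$ ($M{\left(E \right)} = 4 + \frac{4 E - 12}{3} = 4 + \frac{-12 + 4 E}{3} = 4 + \left(-4 + \frac{4 E}{3}\right) = \frac{4 E}{3}$)
$33 + M{\left(-10 \right)} W{\left(u{\left(2 \right)} \right)} = 33 + \frac{4}{3} \left(-10\right) 3 \cdot 2 = 33 - 80 = -47$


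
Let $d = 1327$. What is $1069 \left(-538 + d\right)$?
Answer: $843441$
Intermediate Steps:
$1069 \left(-538 + d\right) = 1069 \left(-538 + 1327\right) = 1069 \cdot 789 = 843441$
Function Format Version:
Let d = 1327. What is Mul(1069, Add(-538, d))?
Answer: 843441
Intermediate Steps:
Mul(1069, Add(-538, d)) = Mul(1069, Add(-538, 1327)) = Mul(1069, 789) = 843441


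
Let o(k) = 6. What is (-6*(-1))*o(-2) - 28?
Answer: 8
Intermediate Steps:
(-6*(-1))*o(-2) - 28 = -6*(-1)*6 - 28 = 6*6 - 28 = 36 - 28 = 8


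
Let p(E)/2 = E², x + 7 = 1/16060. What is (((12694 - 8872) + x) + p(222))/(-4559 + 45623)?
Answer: 548090327/219829280 ≈ 2.4933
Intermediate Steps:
x = -112419/16060 (x = -7 + 1/16060 = -112419/16060 ≈ -6.9999)
p(E) = 2*E²
(((12694 - 8872) + x) + p(222))/(-4559 + 45623) = (((12694 - 8872) - 112419/16060) + 2*222²)/(-4559 + 45623) = ((3822 - 112419/16060) + 2*49284)/41064 = (61268901/16060 + 98568)*(1/41064) = (1644270981/16060)*(1/41064) = 548090327/219829280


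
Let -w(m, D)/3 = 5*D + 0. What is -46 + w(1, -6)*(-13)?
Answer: -1216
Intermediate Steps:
w(m, D) = -15*D (w(m, D) = -3*(5*D + 0) = -15*D)
-46 + w(1, -6)*(-13) = -46 - 15*(-6)*(-13) = -46 + 90*(-13) = -46 - 1170 = -1216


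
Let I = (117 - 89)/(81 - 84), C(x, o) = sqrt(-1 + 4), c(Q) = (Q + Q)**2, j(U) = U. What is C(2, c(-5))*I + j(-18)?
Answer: -18 - 28*sqrt(3)/3 ≈ -34.166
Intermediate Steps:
c(Q) = 4*Q**2 (c(Q) = (2*Q)**2 = 4*Q**2)
C(x, o) = sqrt(3)
I = -28/3 (I = 28/(-3) = 28*(-1/3) = -28/3 ≈ -9.3333)
C(2, c(-5))*I + j(-18) = sqrt(3)*(-28/3) - 18 = -28*sqrt(3)/3 - 18 = -18 - 28*sqrt(3)/3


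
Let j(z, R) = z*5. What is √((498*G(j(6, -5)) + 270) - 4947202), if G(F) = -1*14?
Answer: 4*I*√309619 ≈ 2225.7*I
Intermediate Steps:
j(z, R) = 5*z
G(F) = -14
√((498*G(j(6, -5)) + 270) - 4947202) = √((498*(-14) + 270) - 4947202) = √((-6972 + 270) - 4947202) = √(-6702 - 4947202) = √(-4953904) = 4*I*√309619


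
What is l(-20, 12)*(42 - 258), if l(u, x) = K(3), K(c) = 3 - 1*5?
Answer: 432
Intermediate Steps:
K(c) = -2 (K(c) = 3 - 5 = -2)
l(u, x) = -2
l(-20, 12)*(42 - 258) = -2*(42 - 258) = -2*(-216) = 432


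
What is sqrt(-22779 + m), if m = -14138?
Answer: I*sqrt(36917) ≈ 192.14*I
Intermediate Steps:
sqrt(-22779 + m) = sqrt(-22779 - 14138) = sqrt(-36917) = I*sqrt(36917)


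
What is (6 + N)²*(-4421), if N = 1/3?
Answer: -1595981/9 ≈ -1.7733e+5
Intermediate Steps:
N = ⅓ ≈ 0.33333
(6 + N)²*(-4421) = (6 + ⅓)²*(-4421) = (19/3)²*(-4421) = (361/9)*(-4421) = -1595981/9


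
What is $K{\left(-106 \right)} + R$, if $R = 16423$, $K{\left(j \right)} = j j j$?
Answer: $-1174593$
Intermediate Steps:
$K{\left(j \right)} = j^{3}$ ($K{\left(j \right)} = j^{2} j = j^{3}$)
$K{\left(-106 \right)} + R = \left(-106\right)^{3} + 16423 = -1191016 + 16423 = -1174593$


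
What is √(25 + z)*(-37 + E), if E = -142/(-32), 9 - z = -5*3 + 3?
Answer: -521*√46/16 ≈ -220.85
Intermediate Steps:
z = 21 (z = 9 - (-5*3 + 3) = 9 - (-15 + 3) = 9 - 1*(-12) = 9 + 12 = 21)
E = 71/16 (E = -142*(-1/32) = 71/16 ≈ 4.4375)
√(25 + z)*(-37 + E) = √(25 + 21)*(-37 + 71/16) = √46*(-521/16) = -521*√46/16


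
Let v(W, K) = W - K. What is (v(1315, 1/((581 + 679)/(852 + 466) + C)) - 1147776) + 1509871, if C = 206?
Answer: 49563308781/136384 ≈ 3.6341e+5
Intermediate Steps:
(v(1315, 1/((581 + 679)/(852 + 466) + C)) - 1147776) + 1509871 = ((1315 - 1/((581 + 679)/(852 + 466) + 206)) - 1147776) + 1509871 = ((1315 - 1/(1260/1318 + 206)) - 1147776) + 1509871 = ((1315 - 1/(1260*(1/1318) + 206)) - 1147776) + 1509871 = ((1315 - 1/(630/659 + 206)) - 1147776) + 1509871 = ((1315 - 1/136384/659) - 1147776) + 1509871 = ((1315 - 1*659/136384) - 1147776) + 1509871 = ((1315 - 659/136384) - 1147776) + 1509871 = (179344301/136384 - 1147776) + 1509871 = -156358937683/136384 + 1509871 = 49563308781/136384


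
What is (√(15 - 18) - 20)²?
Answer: (20 - I*√3)² ≈ 397.0 - 69.282*I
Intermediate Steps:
(√(15 - 18) - 20)² = (√(-3) - 20)² = (I*√3 - 20)² = (-20 + I*√3)²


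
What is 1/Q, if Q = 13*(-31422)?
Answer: -1/408486 ≈ -2.4481e-6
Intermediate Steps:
Q = -408486
1/Q = 1/(-408486) = -1/408486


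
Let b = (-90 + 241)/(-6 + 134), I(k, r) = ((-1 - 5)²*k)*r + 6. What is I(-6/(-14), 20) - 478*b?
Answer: -111695/448 ≈ -249.32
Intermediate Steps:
I(k, r) = 6 + 36*k*r (I(k, r) = ((-6)²*k)*r + 6 = (36*k)*r + 6 = 36*k*r + 6 = 6 + 36*k*r)
b = 151/128 ≈ 1.1797
I(-6/(-14), 20) - 478*b = (6 + 36*(-6/(-14))*20) - 478*151/128 = (6 + 36*(-6*(-1/14))*20) - 36089/64 = (6 + 36*(3/7)*20) - 36089/64 = (6 + 2160/7) - 36089/64 = 2202/7 - 36089/64 = -111695/448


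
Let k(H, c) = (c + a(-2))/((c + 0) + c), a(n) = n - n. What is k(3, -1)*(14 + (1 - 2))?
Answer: 13/2 ≈ 6.5000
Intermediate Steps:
a(n) = 0
k(H, c) = ½ (k(H, c) = (c + 0)/((c + 0) + c) = c/(c + c) = c/((2*c)) = c*(1/(2*c)) = ½)
k(3, -1)*(14 + (1 - 2)) = (14 + (1 - 2))/2 = (14 - 1)/2 = (½)*13 = 13/2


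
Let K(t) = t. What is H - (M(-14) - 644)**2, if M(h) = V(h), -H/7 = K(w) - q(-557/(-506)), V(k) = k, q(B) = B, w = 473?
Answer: -220751251/506 ≈ -4.3627e+5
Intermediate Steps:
H = -1671467/506 (H = -7*(473 - (-557)/(-506)) = -7*(473 - (-557)*(-1)/506) = -7*(473 - 1*557/506) = -7*(473 - 557/506) = -7*238781/506 = -1671467/506 ≈ -3303.3)
M(h) = h
H - (M(-14) - 644)**2 = -1671467/506 - (-14 - 644)**2 = -1671467/506 - 1*(-658)**2 = -1671467/506 - 1*432964 = -1671467/506 - 432964 = -220751251/506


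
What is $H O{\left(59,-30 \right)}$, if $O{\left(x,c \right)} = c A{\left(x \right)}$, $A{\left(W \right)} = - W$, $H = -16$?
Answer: $-28320$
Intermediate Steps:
$O{\left(x,c \right)} = - c x$ ($O{\left(x,c \right)} = c \left(- x\right) = - c x$)
$H O{\left(59,-30 \right)} = - 16 \left(\left(-1\right) \left(-30\right) 59\right) = \left(-16\right) 1770 = -28320$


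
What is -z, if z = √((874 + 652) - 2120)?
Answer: -3*I*√66 ≈ -24.372*I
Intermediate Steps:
z = 3*I*√66 (z = √(1526 - 2120) = √(-594) = 3*I*√66 ≈ 24.372*I)
-z = -3*I*√66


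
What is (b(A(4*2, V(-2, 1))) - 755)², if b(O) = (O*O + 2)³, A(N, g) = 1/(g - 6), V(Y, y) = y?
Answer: 136054121522176/244140625 ≈ 5.5728e+5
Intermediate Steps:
A(N, g) = 1/(-6 + g)
b(O) = (2 + O²)³ (b(O) = (O² + 2)³ = (2 + O²)³)
(b(A(4*2, V(-2, 1))) - 755)² = ((2 + (1/(-6 + 1))²)³ - 755)² = ((2 + (1/(-5))²)³ - 755)² = ((2 + (-⅕)²)³ - 755)² = ((2 + 1/25)³ - 755)² = ((51/25)³ - 755)² = (132651/15625 - 755)² = (-11664224/15625)² = 136054121522176/244140625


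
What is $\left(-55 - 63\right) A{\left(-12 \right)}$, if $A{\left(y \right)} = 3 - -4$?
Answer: $-826$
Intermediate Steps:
$A{\left(y \right)} = 7$ ($A{\left(y \right)} = 3 + 4 = 7$)
$\left(-55 - 63\right) A{\left(-12 \right)} = \left(-55 - 63\right) 7 = \left(-118\right) 7 = -826$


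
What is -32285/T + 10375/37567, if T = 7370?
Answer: -20661579/5033978 ≈ -4.1044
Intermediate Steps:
-32285/T + 10375/37567 = -32285/7370 + 10375/37567 = -32285*1/7370 + 10375*(1/37567) = -587/134 + 10375/37567 = -20661579/5033978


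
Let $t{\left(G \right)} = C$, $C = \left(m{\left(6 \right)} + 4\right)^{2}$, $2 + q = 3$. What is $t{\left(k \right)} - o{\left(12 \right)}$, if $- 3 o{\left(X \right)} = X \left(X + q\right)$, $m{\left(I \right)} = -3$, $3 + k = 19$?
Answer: $53$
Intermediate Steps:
$q = 1$ ($q = -2 + 3 = 1$)
$k = 16$ ($k = -3 + 19 = 16$)
$o{\left(X \right)} = - \frac{X \left(1 + X\right)}{3}$ ($o{\left(X \right)} = - \frac{X \left(X + 1\right)}{3} = - \frac{X \left(1 + X\right)}{3}$)
$C = 1$ ($C = \left(-3 + 4\right)^{2} = 1^{2} = 1$)
$t{\left(G \right)} = 1$
$t{\left(k \right)} - o{\left(12 \right)} = 1 - \left(- \frac{1}{3}\right) 12 \left(1 + 12\right) = 1 - \left(- \frac{1}{3}\right) 12 \cdot 13 = 1 - -52 = 1 + 52 = 53$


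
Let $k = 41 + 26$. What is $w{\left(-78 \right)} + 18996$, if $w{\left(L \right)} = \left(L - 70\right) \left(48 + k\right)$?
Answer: $1976$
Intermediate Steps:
$k = 67$
$w{\left(L \right)} = -8050 + 115 L$ ($w{\left(L \right)} = \left(L - 70\right) \left(48 + 67\right) = \left(-70 + L\right) 115 = -8050 + 115 L$)
$w{\left(-78 \right)} + 18996 = \left(-8050 + 115 \left(-78\right)\right) + 18996 = \left(-8050 - 8970\right) + 18996 = -17020 + 18996 = 1976$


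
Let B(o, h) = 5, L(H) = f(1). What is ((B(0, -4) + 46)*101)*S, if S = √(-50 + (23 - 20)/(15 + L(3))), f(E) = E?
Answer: 5151*I*√797/4 ≈ 36355.0*I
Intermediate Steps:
L(H) = 1
S = I*√797/4 (S = √(-50 + (23 - 20)/(15 + 1)) = √(-50 + 3/16) = √(-797/16) = I*√797/4 ≈ 7.0578*I)
((B(0, -4) + 46)*101)*S = ((5 + 46)*101)*(I*√797/4) = (51*101)*(I*√797/4) = 5151*(I*√797/4) = 5151*I*√797/4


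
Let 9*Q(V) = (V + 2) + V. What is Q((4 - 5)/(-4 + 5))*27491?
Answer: 0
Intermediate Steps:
Q(V) = 2/9 + 2*V/9 (Q(V) = ((V + 2) + V)/9 = ((2 + V) + V)/9 = (2 + 2*V)/9 = 2/9 + 2*V/9)
Q((4 - 5)/(-4 + 5))*27491 = (2/9 + 2*((4 - 5)/(-4 + 5))/9)*27491 = (2/9 + 2*(-1/1)/9)*27491 = (2/9 + 2*(-1*1)/9)*27491 = (2/9 + (2/9)*(-1))*27491 = (2/9 - 2/9)*27491 = 0*27491 = 0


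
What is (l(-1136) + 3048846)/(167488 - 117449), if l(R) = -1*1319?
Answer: 3047527/50039 ≈ 60.903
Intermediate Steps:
l(R) = -1319
(l(-1136) + 3048846)/(167488 - 117449) = (-1319 + 3048846)/(167488 - 117449) = 3047527/50039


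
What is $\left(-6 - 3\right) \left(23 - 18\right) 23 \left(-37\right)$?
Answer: $38295$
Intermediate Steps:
$\left(-6 - 3\right) \left(23 - 18\right) 23 \left(-37\right) = - 9 \left(23 - 18\right) 23 \left(-37\right) = \left(-9\right) 5 \cdot 23 \left(-37\right) = \left(-45\right) 23 \left(-37\right) = \left(-1035\right) \left(-37\right) = 38295$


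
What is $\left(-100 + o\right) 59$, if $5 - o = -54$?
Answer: $-2419$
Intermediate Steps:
$o = 59$ ($o = 5 - -54 = 5 + 54 = 59$)
$\left(-100 + o\right) 59 = \left(-100 + 59\right) 59 = \left(-41\right) 59 = -2419$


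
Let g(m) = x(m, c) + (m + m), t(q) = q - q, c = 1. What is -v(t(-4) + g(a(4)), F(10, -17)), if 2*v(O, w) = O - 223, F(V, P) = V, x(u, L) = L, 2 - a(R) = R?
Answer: 113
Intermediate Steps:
a(R) = 2 - R
t(q) = 0
g(m) = 1 + 2*m (g(m) = 1 + (m + m) = 1 + 2*m)
v(O, w) = -223/2 + O/2 (v(O, w) = (O - 223)/2 = (-223 + O)/2 = -223/2 + O/2)
-v(t(-4) + g(a(4)), F(10, -17)) = -(-223/2 + (0 + (1 + 2*(2 - 1*4)))/2) = -(-223/2 + (0 + (1 + 2*(2 - 4)))/2) = -(-223/2 + (0 + (1 + 2*(-2)))/2) = -(-223/2 + (0 + (1 - 4))/2) = -(-223/2 + (0 - 3)/2) = -(-223/2 + (1/2)*(-3)) = -(-223/2 - 3/2) = -1*(-113) = 113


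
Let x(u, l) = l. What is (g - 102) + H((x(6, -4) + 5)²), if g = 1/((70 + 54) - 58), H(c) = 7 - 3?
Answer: -6467/66 ≈ -97.985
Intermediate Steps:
H(c) = 4
g = 1/66 (g = 1/(124 - 58) = 1/66 ≈ 0.015152)
(g - 102) + H((x(6, -4) + 5)²) = (1/66 - 102) + 4 = -6731/66 + 4 = -6467/66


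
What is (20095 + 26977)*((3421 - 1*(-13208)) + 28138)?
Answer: 2107272224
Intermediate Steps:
(20095 + 26977)*((3421 - 1*(-13208)) + 28138) = 47072*((3421 + 13208) + 28138) = 47072*(16629 + 28138) = 47072*44767 = 2107272224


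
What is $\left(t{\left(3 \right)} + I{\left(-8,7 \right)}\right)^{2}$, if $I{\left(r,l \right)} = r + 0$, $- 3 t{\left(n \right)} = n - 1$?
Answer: $\frac{676}{9} \approx 75.111$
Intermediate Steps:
$t{\left(n \right)} = \frac{1}{3} - \frac{n}{3}$ ($t{\left(n \right)} = - \frac{n - 1}{3} = - \frac{-1 + n}{3} = \frac{1}{3} - \frac{n}{3}$)
$I{\left(r,l \right)} = r$
$\left(t{\left(3 \right)} + I{\left(-8,7 \right)}\right)^{2} = \left(\left(\frac{1}{3} - 1\right) - 8\right)^{2} = \left(- \frac{2}{3} - 8\right)^{2} = \left(- \frac{26}{3}\right)^{2} = \frac{676}{9}$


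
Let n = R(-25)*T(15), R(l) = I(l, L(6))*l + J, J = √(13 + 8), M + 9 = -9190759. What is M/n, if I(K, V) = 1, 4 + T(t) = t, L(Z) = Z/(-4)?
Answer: 57442300/1661 + 2297692*√21/1661 ≈ 40922.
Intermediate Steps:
M = -9190768 (M = -9 - 9190759 = -9190768)
L(Z) = -Z/4 (L(Z) = Z*(-¼) = -Z/4)
T(t) = -4 + t
J = √21 ≈ 4.5826
R(l) = l + √21 (R(l) = 1*l + √21 = l + √21)
n = -275 + 11*√21 (n = (-25 + √21)*(-4 + 15) = (-25 + √21)*11 = -275 + 11*√21 ≈ -224.59)
M/n = -9190768/(-275 + 11*√21)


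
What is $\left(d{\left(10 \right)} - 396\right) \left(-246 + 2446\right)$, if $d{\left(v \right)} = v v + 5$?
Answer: $-640200$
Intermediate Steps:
$d{\left(v \right)} = 5 + v^{2}$ ($d{\left(v \right)} = v^{2} + 5 = 5 + v^{2}$)
$\left(d{\left(10 \right)} - 396\right) \left(-246 + 2446\right) = \left(\left(5 + 10^{2}\right) - 396\right) \left(-246 + 2446\right) = \left(\left(5 + 100\right) - 396\right) 2200 = \left(105 - 396\right) 2200 = \left(-291\right) 2200 = -640200$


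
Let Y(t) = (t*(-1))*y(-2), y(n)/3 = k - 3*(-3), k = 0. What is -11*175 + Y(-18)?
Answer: -1439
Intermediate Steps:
y(n) = 27 (y(n) = 3*(0 - 3*(-3)) = 3*(0 + 9) = 3*9 = 27)
Y(t) = -27*t (Y(t) = (t*(-1))*27 = -t*27 = -27*t)
-11*175 + Y(-18) = -11*175 - 27*(-18) = -1925 + 486 = -1439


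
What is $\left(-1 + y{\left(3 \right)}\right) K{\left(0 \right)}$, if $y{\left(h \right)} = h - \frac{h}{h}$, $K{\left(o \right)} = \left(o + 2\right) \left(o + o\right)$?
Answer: $0$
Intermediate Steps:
$K{\left(o \right)} = 2 o \left(2 + o\right)$ ($K{\left(o \right)} = \left(2 + o\right) 2 o = 2 o \left(2 + o\right)$)
$y{\left(h \right)} = -1 + h$ ($y{\left(h \right)} = h - 1 = -1 + h$)
$\left(-1 + y{\left(3 \right)}\right) K{\left(0 \right)} = \left(-1 + \left(-1 + 3\right)\right) 2 \cdot 0 \left(2 + 0\right) = \left(-1 + 2\right) 2 \cdot 0 \cdot 2 = 1 \cdot 0 = 0$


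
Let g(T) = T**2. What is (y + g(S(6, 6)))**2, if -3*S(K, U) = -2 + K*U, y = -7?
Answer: 1194649/81 ≈ 14749.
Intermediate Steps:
S(K, U) = 2/3 - K*U/3 (S(K, U) = -(-2 + K*U)/3 = 2/3 - K*U/3)
(y + g(S(6, 6)))**2 = (-7 + (2/3 - 1/3*6*6)**2)**2 = (-7 + (2/3 - 12)**2)**2 = (-7 + (-34/3)**2)**2 = (-7 + 1156/9)**2 = (1093/9)**2 = 1194649/81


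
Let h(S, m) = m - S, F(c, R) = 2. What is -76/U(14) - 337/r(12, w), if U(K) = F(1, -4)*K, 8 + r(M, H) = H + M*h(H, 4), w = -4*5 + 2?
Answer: -983/238 ≈ -4.1302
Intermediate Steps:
w = -18 (w = -20 + 2 = -18)
r(M, H) = -8 + H + M*(4 - H) (r(M, H) = -8 + (H + M*(4 - H)) = -8 + H + M*(4 - H))
U(K) = 2*K
-76/U(14) - 337/r(12, w) = -76/(2*14) - 337/(-8 - 18 - 1*12*(-4 - 18)) = -76/28 - 337/(-8 - 18 - 1*12*(-22)) = -76*1/28 - 337/(-8 - 18 + 264) = -19/7 - 337/238 = -983/238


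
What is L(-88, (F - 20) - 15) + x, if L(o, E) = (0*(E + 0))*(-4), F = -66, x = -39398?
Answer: -39398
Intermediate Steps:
L(o, E) = 0 (L(o, E) = (0*E)*(-4) = 0*(-4) = 0)
L(-88, (F - 20) - 15) + x = 0 - 39398 = -39398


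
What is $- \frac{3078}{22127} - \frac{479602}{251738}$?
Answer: $- \frac{5693501509}{2785103363} \approx -2.0443$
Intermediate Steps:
$- \frac{3078}{22127} - \frac{479602}{251738} = \left(-3078\right) \frac{1}{22127} - \frac{239801}{125869} = - \frac{3078}{22127} - \frac{239801}{125869} = - \frac{5693501509}{2785103363}$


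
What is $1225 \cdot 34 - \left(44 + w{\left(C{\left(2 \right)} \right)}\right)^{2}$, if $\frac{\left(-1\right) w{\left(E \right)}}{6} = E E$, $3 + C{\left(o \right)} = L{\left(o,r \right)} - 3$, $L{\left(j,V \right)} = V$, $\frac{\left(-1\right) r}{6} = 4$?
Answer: $-28645086$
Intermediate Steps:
$r = -24$ ($r = \left(-6\right) 4 = -24$)
$C{\left(o \right)} = -30$ ($C{\left(o \right)} = -3 - 27 = -30$)
$w{\left(E \right)} = - 6 E^{2}$ ($w{\left(E \right)} = - 6 E E = - 6 E^{2}$)
$1225 \cdot 34 - \left(44 + w{\left(C{\left(2 \right)} \right)}\right)^{2} = 1225 \cdot 34 - \left(44 - 6 \left(-30\right)^{2}\right)^{2} = 41650 - \left(44 - 5400\right)^{2} = 41650 - \left(-5356\right)^{2} = 41650 - 28686736 = -28645086$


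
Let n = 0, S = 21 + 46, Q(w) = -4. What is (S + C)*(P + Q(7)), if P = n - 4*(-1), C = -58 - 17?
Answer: 0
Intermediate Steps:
C = -75
S = 67
P = 4 (P = 0 - 4*(-1) = 0 + 4 = 4)
(S + C)*(P + Q(7)) = (67 - 75)*(4 - 4) = -8*0 = 0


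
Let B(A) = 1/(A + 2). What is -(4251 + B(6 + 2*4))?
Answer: -68017/16 ≈ -4251.1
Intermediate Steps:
B(A) = 1/(2 + A)
-(4251 + B(6 + 2*4)) = -(4251 + 1/(2 + (6 + 2*4))) = -(4251 + 1/(2 + (6 + 8))) = -(4251 + 1/(2 + 14)) = -(4251 + 1/16) = -1*68017/16 = -68017/16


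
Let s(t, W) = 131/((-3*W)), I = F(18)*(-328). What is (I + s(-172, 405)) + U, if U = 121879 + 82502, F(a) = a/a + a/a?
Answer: 247525744/1215 ≈ 2.0373e+5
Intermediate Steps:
F(a) = 2 (F(a) = 1 + 1 = 2)
U = 204381
I = -656 (I = 2*(-328) = -656)
s(t, W) = -131/(3*W) (s(t, W) = 131*(-1/(3*W)) = -131/(3*W))
(I + s(-172, 405)) + U = (-656 - 131/3/405) + 204381 = (-656 - 131/3*1/405) + 204381 = (-656 - 131/1215) + 204381 = -797171/1215 + 204381 = 247525744/1215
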